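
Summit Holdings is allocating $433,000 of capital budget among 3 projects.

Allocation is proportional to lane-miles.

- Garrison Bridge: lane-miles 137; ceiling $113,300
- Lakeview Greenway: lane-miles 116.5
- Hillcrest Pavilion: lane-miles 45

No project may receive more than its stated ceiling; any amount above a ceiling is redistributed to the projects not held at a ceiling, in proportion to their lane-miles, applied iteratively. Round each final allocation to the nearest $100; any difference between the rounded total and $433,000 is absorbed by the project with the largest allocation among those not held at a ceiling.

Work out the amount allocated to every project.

Lane-miles total: 298.5.
Unconstrained shares: Garrison Bridge 198,730.32; Lakeview Greenway 168,993.30; Hillcrest Pavilion 65,276.38.
Capped: Garrison Bridge ($113,300); residual $319,700 reallocated over remaining lane-miles 161.5.
Shares after redistribution: Lakeview Greenway 230,619.50 → $230,600; Hillcrest Pavilion 89,080.50 → $89,100.

Garrison Bridge: $113,300; Lakeview Greenway: $230,600; Hillcrest Pavilion: $89,100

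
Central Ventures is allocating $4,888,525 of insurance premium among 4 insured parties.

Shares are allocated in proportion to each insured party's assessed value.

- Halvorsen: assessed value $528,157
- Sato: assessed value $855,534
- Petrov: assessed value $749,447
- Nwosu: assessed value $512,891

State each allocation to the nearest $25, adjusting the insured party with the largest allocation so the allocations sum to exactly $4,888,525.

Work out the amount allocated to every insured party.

Halvorsen: $975,775 | Sato: $1,580,575 | Petrov: $1,384,600 | Nwosu: $947,575

Sum of assessed value: 2,646,029.
Proportional shares: Halvorsen 528,157/2,646,029 × $4,888,525 = 975,767.35; Sato 855,534/2,646,029 × $4,888,525 = 1,580,594.68; Petrov 749,447/2,646,029 × $4,888,525 = 1,384,599.49; Nwosu 512,891/2,646,029 × $4,888,525 = 947,563.49.
After rounding ($25): Halvorsen $975,775; Sato $1,580,600; Petrov $1,384,600; Nwosu $947,575. Sum = $4,888,550.
Difference $4,888,525 − $4,888,550 = −$25 applied to largest allocation (Sato): Sato becomes $1,580,575.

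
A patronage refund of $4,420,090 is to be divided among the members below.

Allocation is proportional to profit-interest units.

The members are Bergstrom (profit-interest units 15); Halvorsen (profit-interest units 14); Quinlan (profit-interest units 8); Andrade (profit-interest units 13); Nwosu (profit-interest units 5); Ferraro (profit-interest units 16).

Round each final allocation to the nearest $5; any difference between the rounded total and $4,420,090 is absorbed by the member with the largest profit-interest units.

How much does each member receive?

Profit-interest units total: 71.
Unrounded shares: Bergstrom 15/71 × $4,420,090 = 933,821.83; Halvorsen 14/71 × $4,420,090 = 871,567.04; Quinlan 8/71 × $4,420,090 = 498,038.31; Andrade 13/71 × $4,420,090 = 809,312.25; Nwosu 5/71 × $4,420,090 = 311,273.94; Ferraro 16/71 × $4,420,090 = 996,076.62.
After rounding ($5): Bergstrom $933,820; Halvorsen $871,565; Quinlan $498,040; Andrade $809,310; Nwosu $311,275; Ferraro $996,075. Sum = $4,420,085.
Difference $4,420,090 − $4,420,085 = +$5 applied to largest profit-interest units (Ferraro): Ferraro becomes $996,080.

Bergstrom: $933,820; Halvorsen: $871,565; Quinlan: $498,040; Andrade: $809,310; Nwosu: $311,275; Ferraro: $996,080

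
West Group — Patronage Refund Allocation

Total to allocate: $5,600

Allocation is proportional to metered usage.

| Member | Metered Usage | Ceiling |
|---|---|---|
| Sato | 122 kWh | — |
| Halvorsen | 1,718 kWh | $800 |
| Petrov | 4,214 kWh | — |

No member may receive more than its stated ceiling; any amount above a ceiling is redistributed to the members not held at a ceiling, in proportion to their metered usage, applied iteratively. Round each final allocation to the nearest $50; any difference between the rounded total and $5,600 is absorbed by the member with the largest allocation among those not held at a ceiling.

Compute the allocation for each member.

Sum of metered usage: 6,054.
Unconstrained shares: Sato 112.85; Halvorsen 1,589.16; Petrov 3,897.98.
Capped: Halvorsen ($800); balance $4,800 reallocated over remaining metered usage 4,336.
Redistributed shares: Sato 135.06 → $150; Petrov 4,664.94 → $4,650.

Sato: $150; Halvorsen: $800; Petrov: $4,650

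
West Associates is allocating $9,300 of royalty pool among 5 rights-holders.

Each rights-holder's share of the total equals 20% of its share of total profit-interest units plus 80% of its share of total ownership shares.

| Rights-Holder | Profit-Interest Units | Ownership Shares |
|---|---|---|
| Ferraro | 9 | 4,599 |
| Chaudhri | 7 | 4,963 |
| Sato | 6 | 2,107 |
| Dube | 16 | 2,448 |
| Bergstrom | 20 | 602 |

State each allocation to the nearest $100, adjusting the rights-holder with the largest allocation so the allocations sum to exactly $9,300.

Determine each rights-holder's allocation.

Profit-interest units total 58; ownership shares total 14,719.
Composite weights (20% profit-interest units + 80% ownership shares): Ferraro 0.2810; Chaudhri 0.2939; Sato 0.1352; Dube 0.1882; Bergstrom 0.1017.
Proportional shares: Ferraro 2,613.27; Chaudhri 2,733.13; Sato 1,257.44; Dube 1,750.49; Bergstrom 945.67.
Rounded to nearest $100: Ferraro $2,600; Chaudhri $2,700; Sato $1,300; Dube $1,800; Bergstrom $900. Sum = $9,300.
No rounding difference to absorb.

Ferraro: $2,600 | Chaudhri: $2,700 | Sato: $1,300 | Dube: $1,800 | Bergstrom: $900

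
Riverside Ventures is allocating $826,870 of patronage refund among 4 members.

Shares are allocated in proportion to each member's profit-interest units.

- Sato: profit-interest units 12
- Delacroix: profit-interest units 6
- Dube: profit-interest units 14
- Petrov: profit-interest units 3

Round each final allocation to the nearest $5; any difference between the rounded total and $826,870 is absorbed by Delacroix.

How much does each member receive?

Total profit-interest units = 35.
Proportional shares: Sato 12/35 × $826,870 = 283,498.29; Delacroix 6/35 × $826,870 = 141,749.14; Dube 14/35 × $826,870 = 330,748.00; Petrov 3/35 × $826,870 = 70,874.57.
After rounding ($5): Sato $283,500; Delacroix $141,750; Dube $330,750; Petrov $70,875. Sum = $826,875.
Difference $826,870 − $826,875 = −$5 applied to Delacroix: Delacroix becomes $141,745.

Sato: $283,500; Delacroix: $141,745; Dube: $330,750; Petrov: $70,875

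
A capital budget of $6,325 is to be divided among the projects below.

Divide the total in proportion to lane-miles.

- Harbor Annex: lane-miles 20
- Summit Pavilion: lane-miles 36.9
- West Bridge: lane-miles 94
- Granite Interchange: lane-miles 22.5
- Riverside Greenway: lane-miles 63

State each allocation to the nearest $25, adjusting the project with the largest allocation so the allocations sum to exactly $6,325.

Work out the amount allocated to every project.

Total lane-miles = 236.4.
Proportional shares: Harbor Annex 20/236.4 × $6,325 = 535.11; Summit Pavilion 36.9/236.4 × $6,325 = 987.28; West Bridge 94/236.4 × $6,325 = 2,515.02; Granite Interchange 22.5/236.4 × $6,325 = 602.00; Riverside Greenway 63/236.4 × $6,325 = 1,685.60.
At nearest $25: Harbor Annex $525; Summit Pavilion $975; West Bridge $2,525; Granite Interchange $600; Riverside Greenway $1,675. Sum = $6,300.
Difference $6,325 − $6,300 = +$25 applied to largest allocation (West Bridge): West Bridge becomes $2,550.

Harbor Annex: $525 · Summit Pavilion: $975 · West Bridge: $2,550 · Granite Interchange: $600 · Riverside Greenway: $1,675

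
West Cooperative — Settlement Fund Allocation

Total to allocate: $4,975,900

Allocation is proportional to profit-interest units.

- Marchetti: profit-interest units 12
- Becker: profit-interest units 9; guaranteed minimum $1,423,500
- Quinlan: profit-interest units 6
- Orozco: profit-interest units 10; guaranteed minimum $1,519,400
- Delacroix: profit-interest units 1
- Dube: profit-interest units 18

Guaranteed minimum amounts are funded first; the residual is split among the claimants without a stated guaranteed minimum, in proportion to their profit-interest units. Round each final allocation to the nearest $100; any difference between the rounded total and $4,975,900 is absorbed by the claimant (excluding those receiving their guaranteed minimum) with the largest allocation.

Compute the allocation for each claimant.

Marchetti: $659,400 · Becker: $1,423,500 · Quinlan: $329,700 · Orozco: $1,519,400 · Delacroix: $54,900 · Dube: $989,000

Guaranteed amounts: Becker $1,423,500; Orozco $1,519,400. Residual $2,033,000.
Residual split over remaining profit-interest units 37: Marchetti 659,351.35 → $659,400; Quinlan 329,675.68 → $329,700; Delacroix 54,945.95 → $54,900; Dube 989,027.03 → $989,000.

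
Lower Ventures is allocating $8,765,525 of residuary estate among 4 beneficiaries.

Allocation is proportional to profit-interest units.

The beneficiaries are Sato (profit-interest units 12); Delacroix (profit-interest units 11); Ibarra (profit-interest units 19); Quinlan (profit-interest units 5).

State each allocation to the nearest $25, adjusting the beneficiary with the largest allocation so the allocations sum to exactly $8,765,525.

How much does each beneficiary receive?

Total profit-interest units = 47.
Proportional shares: Sato 12/47 × $8,765,525 = 2,238,006.38; Delacroix 11/47 × $8,765,525 = 2,051,505.85; Ibarra 19/47 × $8,765,525 = 3,543,510.11; Quinlan 5/47 × $8,765,525 = 932,502.66.
At nearest $25: Sato $2,238,000; Delacroix $2,051,500; Ibarra $3,543,500; Quinlan $932,500. Sum = $8,765,500.
Difference $8,765,525 − $8,765,500 = +$25 applied to largest allocation (Ibarra): Ibarra becomes $3,543,525.

Sato: $2,238,000 | Delacroix: $2,051,500 | Ibarra: $3,543,525 | Quinlan: $932,500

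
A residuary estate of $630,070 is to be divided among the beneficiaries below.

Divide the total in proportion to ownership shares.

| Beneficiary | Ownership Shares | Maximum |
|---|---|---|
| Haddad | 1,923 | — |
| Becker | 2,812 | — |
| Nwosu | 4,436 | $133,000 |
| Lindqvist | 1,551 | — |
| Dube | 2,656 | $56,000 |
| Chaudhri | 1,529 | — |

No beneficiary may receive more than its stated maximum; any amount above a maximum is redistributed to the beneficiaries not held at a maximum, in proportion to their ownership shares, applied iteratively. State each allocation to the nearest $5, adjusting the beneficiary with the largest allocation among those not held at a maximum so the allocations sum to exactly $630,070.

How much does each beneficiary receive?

Haddad: $108,530 | Becker: $158,710 | Nwosu: $133,000 | Lindqvist: $87,535 | Dube: $56,000 | Chaudhri: $86,295

Sum of ownership shares: 14,907.
Unconstrained shares: Haddad 81,278.90; Becker 118,854.02; Nwosu 187,495.17; Lindqvist 65,555.68; Dube 112,260.41; Chaudhri 64,625.82.
Held at cap: Nwosu ($133,000), Dube ($56,000); residual $441,070 reallocated over remaining ownership shares 7,815.
Remaining shares: Haddad 108,532.00 → $108,530; Becker 158,706.19 → $158,705; Lindqvist 87,536.73 → $87,535; Chaudhri 86,295.08 → $86,295.
Rounding difference +$5 applied to Becker → $158,710.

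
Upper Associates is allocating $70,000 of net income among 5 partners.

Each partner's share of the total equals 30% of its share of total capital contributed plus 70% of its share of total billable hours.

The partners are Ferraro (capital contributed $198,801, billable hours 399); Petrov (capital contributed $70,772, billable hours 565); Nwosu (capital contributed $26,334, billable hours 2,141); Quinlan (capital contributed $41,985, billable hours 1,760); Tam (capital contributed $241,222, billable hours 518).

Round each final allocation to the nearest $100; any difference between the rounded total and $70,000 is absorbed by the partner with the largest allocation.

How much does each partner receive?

Ferraro: $10,800 | Petrov: $7,700 | Nwosu: $20,500 | Quinlan: $17,500 | Tam: $13,500

Capital contributed total 579,114; billable hours total 5,383.
Combined weights (30% capital contributed + 70% billable hours): Ferraro 0.1549; Petrov 0.1101; Nwosu 0.2921; Quinlan 0.2506; Tam 0.1923.
Raw shares: Ferraro 10,840.97; Petrov 7,709.40; Nwosu 20,443.88; Quinlan 17,543.28; Tam 13,462.48.
At nearest $100: Ferraro $10,800; Petrov $7,700; Nwosu $20,400; Quinlan $17,500; Tam $13,500. Sum = $69,900.
Difference $70,000 − $69,900 = +$100 applied to largest allocation (Nwosu): Nwosu becomes $20,500.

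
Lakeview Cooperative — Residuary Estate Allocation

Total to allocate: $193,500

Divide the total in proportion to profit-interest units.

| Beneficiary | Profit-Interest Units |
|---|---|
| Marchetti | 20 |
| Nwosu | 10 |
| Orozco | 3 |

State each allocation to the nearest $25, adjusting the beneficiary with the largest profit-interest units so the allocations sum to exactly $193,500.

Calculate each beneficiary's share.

Sum of profit-interest units: 20 + 10 + 3 = 33.
Raw shares: Marchetti 117,272.73; Nwosu 58,636.36; Orozco 17,590.91.
At nearest $25: Marchetti $117,275; Nwosu $58,625; Orozco $17,600. Sum = $193,500.
No rounding difference to absorb.

Marchetti: $117,275 · Nwosu: $58,625 · Orozco: $17,600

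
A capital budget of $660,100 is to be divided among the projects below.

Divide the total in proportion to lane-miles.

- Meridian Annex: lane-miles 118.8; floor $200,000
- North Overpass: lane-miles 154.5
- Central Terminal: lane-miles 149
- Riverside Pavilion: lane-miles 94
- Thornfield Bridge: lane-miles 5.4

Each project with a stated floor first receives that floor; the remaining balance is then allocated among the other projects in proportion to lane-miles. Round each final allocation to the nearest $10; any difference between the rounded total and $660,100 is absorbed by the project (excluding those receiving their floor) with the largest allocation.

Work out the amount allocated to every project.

Minimums first: Meridian Annex $200,000. Residual $460,100.
Residual split over remaining lane-miles 402.9: North Overpass 176,434.48 → $176,430; Central Terminal 170,153.64 → $170,150; Riverside Pavilion 107,345.25 → $107,350; Thornfield Bridge 6,166.64 → $6,170.

Meridian Annex: $200,000; North Overpass: $176,430; Central Terminal: $170,150; Riverside Pavilion: $107,350; Thornfield Bridge: $6,170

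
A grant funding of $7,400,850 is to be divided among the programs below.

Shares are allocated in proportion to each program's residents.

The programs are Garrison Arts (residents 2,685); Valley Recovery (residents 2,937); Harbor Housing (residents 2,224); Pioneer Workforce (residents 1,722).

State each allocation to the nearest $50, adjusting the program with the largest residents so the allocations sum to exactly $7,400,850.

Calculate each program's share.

Total residents = 2,685 + 2,937 + 2,224 + 1,722 = 9,568.
Proportional shares: Garrison Arts 2,076,848.06; Valley Recovery 2,271,770.11; Harbor Housing 1,720,264.46; Pioneer Workforce 1,331,967.36.
At nearest $50: Garrison Arts $2,076,850; Valley Recovery $2,271,750; Harbor Housing $1,720,250; Pioneer Workforce $1,331,950. Sum = $7,400,800.
Difference $7,400,850 − $7,400,800 = +$50 applied to largest residents (Valley Recovery): Valley Recovery becomes $2,271,800.

Garrison Arts: $2,076,850 · Valley Recovery: $2,271,800 · Harbor Housing: $1,720,250 · Pioneer Workforce: $1,331,950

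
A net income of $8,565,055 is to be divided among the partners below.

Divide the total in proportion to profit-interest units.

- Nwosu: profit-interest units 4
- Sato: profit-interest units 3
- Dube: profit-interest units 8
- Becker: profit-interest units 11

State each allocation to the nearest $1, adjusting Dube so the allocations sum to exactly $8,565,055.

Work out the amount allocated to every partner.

Nwosu: $1,317,701 | Sato: $988,276 | Dube: $2,635,401 | Becker: $3,623,677

Total profit-interest units = 26.
Proportional shares: Nwosu 4/26 × $8,565,055 = 1,317,700.77; Sato 3/26 × $8,565,055 = 988,275.58; Dube 8/26 × $8,565,055 = 2,635,401.54; Becker 11/26 × $8,565,055 = 3,623,677.12.
Rounded to nearest $1: Nwosu $1,317,701; Sato $988,276; Dube $2,635,402; Becker $3,623,677. Sum = $8,565,056.
Difference $8,565,055 − $8,565,056 = −$1 applied to Dube: Dube becomes $2,635,401.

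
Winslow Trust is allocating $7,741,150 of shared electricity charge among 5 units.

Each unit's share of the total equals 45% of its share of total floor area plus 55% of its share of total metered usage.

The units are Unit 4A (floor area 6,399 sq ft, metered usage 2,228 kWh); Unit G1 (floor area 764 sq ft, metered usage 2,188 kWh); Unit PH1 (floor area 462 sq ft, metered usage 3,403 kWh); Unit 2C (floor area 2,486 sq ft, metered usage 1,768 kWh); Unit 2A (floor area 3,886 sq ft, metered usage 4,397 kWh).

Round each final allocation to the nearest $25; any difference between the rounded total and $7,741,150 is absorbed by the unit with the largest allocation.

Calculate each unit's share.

Totals — floor area 13,997, metered usage 13,984.
Composite weights (45% floor area + 55% metered usage): Unit 4A 0.2934; Unit G1 0.1106; Unit PH1 0.1487; Unit 2C 0.1495; Unit 2A 0.2979.
Raw shares: Unit 4A 2,270,904.64; Unit G1 856,309.74; Unit PH1 1,151,073.64; Unit 2C 1,156,999.11; Unit 2A 2,305,862.87.
After rounding ($25): Unit 4A $2,270,900; Unit G1 $856,300; Unit PH1 $1,151,075; Unit 2C $1,157,000; Unit 2A $2,305,875. Sum = $7,741,150.
Rounded total matches; no reconciliation needed.

Unit 4A: $2,270,900; Unit G1: $856,300; Unit PH1: $1,151,075; Unit 2C: $1,157,000; Unit 2A: $2,305,875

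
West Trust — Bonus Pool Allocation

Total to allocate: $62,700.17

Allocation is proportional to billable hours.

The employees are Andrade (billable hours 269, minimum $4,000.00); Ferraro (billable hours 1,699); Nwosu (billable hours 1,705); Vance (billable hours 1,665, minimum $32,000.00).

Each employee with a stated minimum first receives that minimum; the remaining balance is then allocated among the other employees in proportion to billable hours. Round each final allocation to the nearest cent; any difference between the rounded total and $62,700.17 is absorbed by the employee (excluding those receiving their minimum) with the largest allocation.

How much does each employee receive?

Andrade: $4,000.00 | Ferraro: $13,326.55 | Nwosu: $13,373.62 | Vance: $32,000.00

Minimums first: Andrade $4,000.00; Vance $32,000.00. Balance $26,700.17.
Balance split over remaining billable hours 3,404: Ferraro 13,326.5537 → $13,326.55; Nwosu 13,373.6163 → $13,373.62.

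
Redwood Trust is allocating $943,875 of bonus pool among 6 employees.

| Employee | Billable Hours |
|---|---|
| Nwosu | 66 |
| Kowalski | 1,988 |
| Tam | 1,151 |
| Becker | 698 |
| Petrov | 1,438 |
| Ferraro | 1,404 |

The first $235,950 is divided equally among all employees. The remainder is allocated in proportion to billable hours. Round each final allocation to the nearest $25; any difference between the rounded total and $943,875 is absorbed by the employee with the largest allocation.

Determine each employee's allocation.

Nwosu: $46,250 | Kowalski: $248,000 | Tam: $160,125 | Becker: $112,575 | Petrov: $190,250 | Ferraro: $186,675

Equal tier: $235,950 ÷ 6 = $39,325 apiece.
Remainder $707,925 by billable hours (total 6,745): Nwosu 6,927.06 → $6,925; Kowalski 208,651.58 → $208,650; Tam 120,803.81 → $120,800; Becker 73,258.95 → $73,250; Petrov 150,926.04 → $150,925; Ferraro 147,357.55 → $147,350.
Rounding difference +$25 on remainder applied to Kowalski.
Totals: Nwosu $39,325 + $6,925 = $46,250; Kowalski $39,325 + $208,675 = $248,000; Tam $39,325 + $120,800 = $160,125; Becker $39,325 + $73,250 = $112,575; Petrov $39,325 + $150,925 = $190,250; Ferraro $39,325 + $147,350 = $186,675.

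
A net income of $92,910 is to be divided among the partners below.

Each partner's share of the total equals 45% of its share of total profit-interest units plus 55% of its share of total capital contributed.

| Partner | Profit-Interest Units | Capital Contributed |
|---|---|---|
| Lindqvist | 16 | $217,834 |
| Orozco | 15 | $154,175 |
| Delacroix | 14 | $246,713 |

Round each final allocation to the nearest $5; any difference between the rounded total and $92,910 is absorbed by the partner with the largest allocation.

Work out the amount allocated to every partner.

Totals — profit-interest units 45, capital contributed 618,722.
Composite weights (45% profit-interest units + 55% capital contributed): Lindqvist 0.3536; Orozco 0.2871; Delacroix 0.3593.
Proportional shares: Lindqvist 32,856.60; Orozco 26,669.88; Delacroix 33,383.53.
Rounded to nearest $5: Lindqvist $32,855; Orozco $26,670; Delacroix $33,385. Sum = $92,910.
Rounded total matches; no reconciliation needed.

Lindqvist: $32,855 · Orozco: $26,670 · Delacroix: $33,385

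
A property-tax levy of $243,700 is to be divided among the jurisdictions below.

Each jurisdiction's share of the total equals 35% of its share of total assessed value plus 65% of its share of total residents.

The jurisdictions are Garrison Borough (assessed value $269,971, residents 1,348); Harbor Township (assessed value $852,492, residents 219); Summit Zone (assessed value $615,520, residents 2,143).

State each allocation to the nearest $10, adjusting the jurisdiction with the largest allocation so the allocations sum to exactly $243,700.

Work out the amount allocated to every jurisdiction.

Garrison Borough: $70,800 · Harbor Township: $51,190 · Summit Zone: $121,710

Totals — assessed value 1,737,983, residents 3,710.
Blended shares (35% assessed value + 65% residents): Garrison Borough 0.2905; Harbor Township 0.2100; Summit Zone 0.4994.
Unrounded shares: Garrison Borough 70,804.61; Harbor Township 51,188.35; Summit Zone 121,707.05.
After rounding ($10): Garrison Borough $70,800; Harbor Township $51,190; Summit Zone $121,710. Sum = $243,700.
No rounding difference to absorb.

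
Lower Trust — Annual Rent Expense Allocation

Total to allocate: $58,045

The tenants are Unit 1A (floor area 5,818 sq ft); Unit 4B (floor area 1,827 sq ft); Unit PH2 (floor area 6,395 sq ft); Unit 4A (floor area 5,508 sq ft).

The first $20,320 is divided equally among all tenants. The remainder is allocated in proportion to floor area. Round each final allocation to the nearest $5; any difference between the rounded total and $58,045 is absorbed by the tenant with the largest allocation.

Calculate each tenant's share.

Unit 1A: $16,310; Unit 4B: $8,605; Unit PH2: $17,420; Unit 4A: $15,710

$20,320 shared equally gives $5,080 per tenant.
Remainder $37,725 by floor area (total 19,548): Unit 1A 11,227.95 → $11,230; Unit 4B 3,525.86 → $3,525; Unit PH2 12,341.49 → $12,340; Unit 4A 10,629.70 → $10,630.
Totals: Unit 1A $5,080 + $11,230 = $16,310; Unit 4B $5,080 + $3,525 = $8,605; Unit PH2 $5,080 + $12,340 = $17,420; Unit 4A $5,080 + $10,630 = $15,710.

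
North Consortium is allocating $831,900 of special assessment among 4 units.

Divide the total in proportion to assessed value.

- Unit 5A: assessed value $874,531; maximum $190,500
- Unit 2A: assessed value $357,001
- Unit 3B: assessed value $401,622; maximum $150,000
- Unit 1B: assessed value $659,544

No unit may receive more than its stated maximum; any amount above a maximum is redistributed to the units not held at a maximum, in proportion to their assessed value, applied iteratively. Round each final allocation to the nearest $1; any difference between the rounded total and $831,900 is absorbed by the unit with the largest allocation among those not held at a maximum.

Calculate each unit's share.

Unit 5A: $190,500 · Unit 2A: $172,575 · Unit 3B: $150,000 · Unit 1B: $318,825

Assessed value total: 2,292,698.
Proportional shares (ignoring caps): Unit 5A 317,321.49; Unit 2A 129,536.96; Unit 3B 145,727.58; Unit 1B 239,313.97.
Cap binds for Unit 5A ($190,500); remaining pool $641,400 reallocated over remaining assessed value 1,418,167.
Cap binds for Unit 3B ($150,000); remaining pool $491,400 reallocated over remaining assessed value 1,016,545.
Shares after redistribution: Unit 2A 172,575.04 → $172,575; Unit 1B 318,824.96 → $318,825.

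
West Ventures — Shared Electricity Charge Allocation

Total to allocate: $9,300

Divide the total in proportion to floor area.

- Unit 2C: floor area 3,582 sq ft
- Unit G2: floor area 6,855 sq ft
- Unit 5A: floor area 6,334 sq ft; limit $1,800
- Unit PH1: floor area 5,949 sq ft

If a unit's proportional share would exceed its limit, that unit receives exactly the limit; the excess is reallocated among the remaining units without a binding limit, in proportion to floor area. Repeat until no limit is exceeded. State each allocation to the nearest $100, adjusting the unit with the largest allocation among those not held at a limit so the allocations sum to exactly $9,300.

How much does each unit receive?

Floor area total: 22,720.
Pro-rata shares before constraints: Unit 2C 1,466.22; Unit G2 2,805.96; Unit 5A 2,592.70; Unit PH1 2,435.11.
Capped: Unit 5A ($1,800); balance $7,500 reallocated over remaining floor area 16,386.
Redistributed shares: Unit 2C 1,639.51 → $1,600; Unit G2 3,137.59 → $3,100; Unit PH1 2,722.90 → $2,700.
Rounding difference +$100 applied to Unit G2 → $3,200.

Unit 2C: $1,600 · Unit G2: $3,200 · Unit 5A: $1,800 · Unit PH1: $2,700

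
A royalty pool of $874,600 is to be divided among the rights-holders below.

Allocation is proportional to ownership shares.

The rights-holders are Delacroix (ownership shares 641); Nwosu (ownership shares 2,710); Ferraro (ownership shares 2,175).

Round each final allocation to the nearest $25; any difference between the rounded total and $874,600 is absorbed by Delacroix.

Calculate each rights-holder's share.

Delacroix: $101,475; Nwosu: $428,900; Ferraro: $344,225

Combined ownership shares = 5,526.
Proportional shares: Delacroix 641/5,526 × $874,600 = 101,451.07; Nwosu 2,710/5,526 × $874,600 = 428,911.69; Ferraro 2,175/5,526 × $874,600 = 344,237.24.
At nearest $25: Delacroix $101,450; Nwosu $428,900; Ferraro $344,225. Sum = $874,575.
Difference $874,600 − $874,575 = +$25 applied to Delacroix: Delacroix becomes $101,475.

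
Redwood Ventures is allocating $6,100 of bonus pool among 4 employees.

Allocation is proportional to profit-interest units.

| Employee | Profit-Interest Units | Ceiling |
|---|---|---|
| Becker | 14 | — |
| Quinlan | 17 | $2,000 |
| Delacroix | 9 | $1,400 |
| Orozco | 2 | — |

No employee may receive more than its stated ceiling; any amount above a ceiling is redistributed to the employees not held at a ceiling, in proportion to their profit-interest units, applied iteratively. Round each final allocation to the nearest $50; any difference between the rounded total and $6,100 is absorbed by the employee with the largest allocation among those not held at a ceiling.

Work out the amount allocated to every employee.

Sum of profit-interest units: 42.
Proportional shares (ignoring caps): Becker 2,033.33; Quinlan 2,469.05; Delacroix 1,307.14; Orozco 290.48.
Cap binds for Quinlan ($2,000); residual $4,100 reallocated over remaining profit-interest units 25.
Cap binds for Delacroix ($1,400); residual $2,700 reallocated over remaining profit-interest units 16.
Redistributed shares: Becker 2,362.50 → $2,350; Orozco 337.50 → $350.

Becker: $2,350; Quinlan: $2,000; Delacroix: $1,400; Orozco: $350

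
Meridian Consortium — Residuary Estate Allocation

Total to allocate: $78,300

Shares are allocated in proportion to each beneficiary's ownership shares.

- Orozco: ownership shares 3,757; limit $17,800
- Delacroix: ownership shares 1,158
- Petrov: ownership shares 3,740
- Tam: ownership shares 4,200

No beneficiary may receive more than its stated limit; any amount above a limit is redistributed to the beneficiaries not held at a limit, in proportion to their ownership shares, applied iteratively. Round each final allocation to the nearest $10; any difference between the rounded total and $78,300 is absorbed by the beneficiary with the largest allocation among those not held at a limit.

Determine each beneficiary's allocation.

Orozco: $17,800; Delacroix: $7,700; Petrov: $24,870; Tam: $27,930

Ownership shares total: 12,855.
Pro-rata shares before constraints: Orozco 22,883.94; Delacroix 7,053.40; Petrov 22,780.40; Tam 25,582.26.
Capped: Orozco ($17,800); remaining pool $60,500 reallocated over remaining ownership shares 9,098.
Shares after redistribution: Delacroix 7,700.48 → $7,700; Petrov 24,870.30 → $24,870; Tam 27,929.22 → $27,930.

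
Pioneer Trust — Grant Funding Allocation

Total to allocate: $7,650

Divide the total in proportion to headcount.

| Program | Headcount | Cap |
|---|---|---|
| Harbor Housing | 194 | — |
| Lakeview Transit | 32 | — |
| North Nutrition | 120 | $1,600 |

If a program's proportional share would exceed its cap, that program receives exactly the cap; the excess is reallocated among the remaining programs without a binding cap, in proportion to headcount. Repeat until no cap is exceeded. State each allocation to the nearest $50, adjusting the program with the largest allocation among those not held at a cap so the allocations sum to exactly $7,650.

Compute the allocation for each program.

Sum of headcount: 346.
Unconstrained shares: Harbor Housing 4,289.31; Lakeview Transit 707.51; North Nutrition 2,653.18.
Held at cap: North Nutrition ($1,600); remaining pool $6,050 reallocated over remaining headcount 226.
Remaining shares: Harbor Housing 5,193.36 → $5,200; Lakeview Transit 856.64 → $850.

Harbor Housing: $5,200 · Lakeview Transit: $850 · North Nutrition: $1,600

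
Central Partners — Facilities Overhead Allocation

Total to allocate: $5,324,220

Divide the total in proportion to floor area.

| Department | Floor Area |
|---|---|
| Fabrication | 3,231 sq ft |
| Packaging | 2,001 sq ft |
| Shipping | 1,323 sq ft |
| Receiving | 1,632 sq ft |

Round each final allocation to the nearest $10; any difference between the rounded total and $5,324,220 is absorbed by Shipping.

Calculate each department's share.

Total floor area = 8,187.
Raw shares: Fabrication 3,231/8,187 × $5,324,220 = 2,101,203.72; Packaging 2,001/8,187 × $5,324,220 = 1,301,302.58; Shipping 1,323/8,187 × $5,324,220 = 860,381.47; Receiving 1,632/8,187 × $5,324,220 = 1,061,332.24.
After rounding ($10): Fabrication $2,101,200; Packaging $1,301,300; Shipping $860,380; Receiving $1,061,330. Sum = $5,324,210.
Difference $5,324,220 − $5,324,210 = +$10 applied to Shipping: Shipping becomes $860,390.

Fabrication: $2,101,200 · Packaging: $1,301,300 · Shipping: $860,390 · Receiving: $1,061,330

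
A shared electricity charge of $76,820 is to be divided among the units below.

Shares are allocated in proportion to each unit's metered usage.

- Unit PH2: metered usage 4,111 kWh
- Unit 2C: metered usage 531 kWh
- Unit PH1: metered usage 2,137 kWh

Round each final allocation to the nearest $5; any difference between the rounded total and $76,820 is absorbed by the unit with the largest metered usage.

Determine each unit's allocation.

Unit PH2: $46,590; Unit 2C: $6,015; Unit PH1: $24,215

Sum of metered usage: 4,111 + 531 + 2,137 = 6,779.
Proportional shares: Unit PH2 46,586.08; Unit 2C 6,017.32; Unit PH1 24,216.60.
After rounding ($5): Unit PH2 $46,585; Unit 2C $6,015; Unit PH1 $24,215. Sum = $76,815.
Difference $76,820 − $76,815 = +$5 applied to largest metered usage (Unit PH2): Unit PH2 becomes $46,590.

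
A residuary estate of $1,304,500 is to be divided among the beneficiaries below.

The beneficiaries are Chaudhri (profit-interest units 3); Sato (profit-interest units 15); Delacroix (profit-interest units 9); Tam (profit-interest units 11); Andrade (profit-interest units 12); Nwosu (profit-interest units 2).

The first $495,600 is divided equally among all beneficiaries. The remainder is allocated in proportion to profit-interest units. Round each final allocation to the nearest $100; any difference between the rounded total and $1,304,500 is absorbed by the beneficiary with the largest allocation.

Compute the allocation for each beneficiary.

Equal tier: $495,600 ÷ 6 = $82,600 apiece.
Remainder $808,900 by profit-interest units (total 52): Chaudhri 46,667.31 → $46,700; Sato 233,336.54 → $233,300; Delacroix 140,001.92 → $140,000; Tam 171,113.46 → $171,100; Andrade 186,669.23 → $186,700; Nwosu 31,111.54 → $31,100.
Totals: Chaudhri $82,600 + $46,700 = $129,300; Sato $82,600 + $233,300 = $315,900; Delacroix $82,600 + $140,000 = $222,600; Tam $82,600 + $171,100 = $253,700; Andrade $82,600 + $186,700 = $269,300; Nwosu $82,600 + $31,100 = $113,700.

Chaudhri: $129,300 | Sato: $315,900 | Delacroix: $222,600 | Tam: $253,700 | Andrade: $269,300 | Nwosu: $113,700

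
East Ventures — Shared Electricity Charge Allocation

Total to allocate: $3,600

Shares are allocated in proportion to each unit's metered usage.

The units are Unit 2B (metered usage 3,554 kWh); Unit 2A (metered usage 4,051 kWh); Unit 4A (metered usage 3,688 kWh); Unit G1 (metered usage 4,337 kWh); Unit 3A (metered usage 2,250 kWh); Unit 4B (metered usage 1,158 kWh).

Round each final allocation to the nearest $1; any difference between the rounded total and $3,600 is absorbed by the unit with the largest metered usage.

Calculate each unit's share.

Unit 2B: $672 | Unit 2A: $766 | Unit 4A: $697 | Unit G1: $821 | Unit 3A: $425 | Unit 4B: $219

Sum of metered usage: 3,554 + 4,051 + 3,688 + 4,337 + 2,250 + 1,158 = 19,038.
Unrounded shares: Unit 2B 672.05; Unit 2A 766.03; Unit 4A 697.38; Unit G1 820.11; Unit 3A 425.46; Unit 4B 218.97.
After rounding ($1): Unit 2B $672; Unit 2A $766; Unit 4A $697; Unit G1 $820; Unit 3A $425; Unit 4B $219. Sum = $3,599.
Difference $3,600 − $3,599 = +$1 applied to largest metered usage (Unit G1): Unit G1 becomes $821.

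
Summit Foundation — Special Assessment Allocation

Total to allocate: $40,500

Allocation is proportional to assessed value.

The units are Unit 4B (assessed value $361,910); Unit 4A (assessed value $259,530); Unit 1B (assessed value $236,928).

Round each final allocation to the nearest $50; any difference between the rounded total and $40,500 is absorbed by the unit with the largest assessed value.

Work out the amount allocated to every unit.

Total assessed value = 858,368.
Pro-rata amounts: Unit 4B 361,910/858,368 × $40,500 = 17,075.84; Unit 4A 259,530/858,368 × $40,500 = 12,245.29; Unit 1B 236,928/858,368 × $40,500 = 11,178.87.
After rounding ($50): Unit 4B $17,100; Unit 4A $12,250; Unit 1B $11,200. Sum = $40,550.
Difference $40,500 − $40,550 = −$50 applied to largest assessed value (Unit 4B): Unit 4B becomes $17,050.

Unit 4B: $17,050 | Unit 4A: $12,250 | Unit 1B: $11,200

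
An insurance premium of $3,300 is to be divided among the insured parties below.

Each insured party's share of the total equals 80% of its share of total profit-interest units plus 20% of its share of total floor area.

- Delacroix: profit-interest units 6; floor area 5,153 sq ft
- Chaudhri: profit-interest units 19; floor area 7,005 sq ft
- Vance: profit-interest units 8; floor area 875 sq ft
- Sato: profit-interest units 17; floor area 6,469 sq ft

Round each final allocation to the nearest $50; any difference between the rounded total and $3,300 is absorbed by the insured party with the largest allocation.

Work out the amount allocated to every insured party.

Delacroix: $500; Chaudhri: $1,250; Vance: $450; Sato: $1,100

Profit-interest units total 50; floor area total 19,502.
Combined weights (80% profit-interest units + 20% floor area): Delacroix 0.1488; Chaudhri 0.3758; Vance 0.1370; Sato 0.3383.
Pro-rata amounts: Delacroix 491.19; Chaudhri 1,240.27; Vance 452.01; Sato 1,116.53.
Rounded to nearest $50: Delacroix $500; Chaudhri $1,250; Vance $450; Sato $1,100. Sum = $3,300.
Rounded total matches; no reconciliation needed.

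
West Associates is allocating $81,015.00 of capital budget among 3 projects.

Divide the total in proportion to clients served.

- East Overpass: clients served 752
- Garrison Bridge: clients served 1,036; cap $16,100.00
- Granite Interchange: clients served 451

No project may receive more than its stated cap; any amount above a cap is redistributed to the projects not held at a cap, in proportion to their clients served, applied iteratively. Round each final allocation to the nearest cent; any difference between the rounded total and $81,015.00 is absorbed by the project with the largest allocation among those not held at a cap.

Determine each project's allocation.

East Overpass: $40,578.62; Garrison Bridge: $16,100.00; Granite Interchange: $24,336.38

Combined clients served = 2,239.
Pro-rata shares before constraints: East Overpass 27,210.0402; Garrison Bridge 37,486.1724; Granite Interchange 16,318.7874.
Held at cap: Garrison Bridge ($16,100.00); remaining pool $64,915.00 reallocated over remaining clients served 1,203.
Remaining shares: East Overpass 40,578.6201 → $40,578.62; Granite Interchange 24,336.3799 → $24,336.38.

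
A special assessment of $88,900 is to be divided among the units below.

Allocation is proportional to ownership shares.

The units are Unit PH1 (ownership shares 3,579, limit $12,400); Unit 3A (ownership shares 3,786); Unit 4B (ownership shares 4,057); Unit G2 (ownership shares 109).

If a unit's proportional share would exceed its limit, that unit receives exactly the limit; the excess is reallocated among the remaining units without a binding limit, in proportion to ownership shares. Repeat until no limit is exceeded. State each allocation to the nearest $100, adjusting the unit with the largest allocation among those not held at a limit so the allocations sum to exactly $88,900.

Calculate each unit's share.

Unit PH1: $12,400 | Unit 3A: $36,400 | Unit 4B: $39,100 | Unit G2: $1,000

Combined ownership shares = 11,531.
Pro-rata shares before constraints: Unit PH1 27,592.85; Unit 3A 29,188.74; Unit 4B 31,278.06; Unit G2 840.35.
Held at cap: Unit PH1 ($12,400); balance $76,500 reallocated over remaining ownership shares 7,952.
Redistributed shares: Unit 3A 36,422.16 → $36,400; Unit 4B 39,029.24 → $39,000; Unit G2 1,048.60 → $1,000.
Rounding difference +$100 applied to Unit 4B → $39,100.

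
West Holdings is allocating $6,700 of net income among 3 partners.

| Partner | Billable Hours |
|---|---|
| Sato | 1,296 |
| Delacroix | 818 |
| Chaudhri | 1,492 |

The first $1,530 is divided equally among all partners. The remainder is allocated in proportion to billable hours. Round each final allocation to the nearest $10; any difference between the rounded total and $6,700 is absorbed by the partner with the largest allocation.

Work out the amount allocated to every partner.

First tranche $1,530 split equally: $510 each.
Remainder $5,170 by billable hours (total 3,606): Sato 1,858.10 → $1,860; Delacroix 1,172.78 → $1,170; Chaudhri 2,139.11 → $2,140.
Totals: Sato $510 + $1,860 = $2,370; Delacroix $510 + $1,170 = $1,680; Chaudhri $510 + $2,140 = $2,650.

Sato: $2,370; Delacroix: $1,680; Chaudhri: $2,650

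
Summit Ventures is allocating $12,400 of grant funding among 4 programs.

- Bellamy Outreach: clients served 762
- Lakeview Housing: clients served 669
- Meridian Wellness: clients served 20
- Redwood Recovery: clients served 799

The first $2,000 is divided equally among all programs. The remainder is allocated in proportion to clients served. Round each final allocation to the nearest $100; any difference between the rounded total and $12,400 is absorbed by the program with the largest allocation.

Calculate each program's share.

Bellamy Outreach: $4,000 · Lakeview Housing: $3,600 · Meridian Wellness: $600 · Redwood Recovery: $4,200

First tranche $2,000 split equally: $500 each.
Remainder $10,400 by clients served (total 2,250): Bellamy Outreach 3,522.13 → $3,500; Lakeview Housing 3,092.27 → $3,100; Meridian Wellness 92.44 → $100; Redwood Recovery 3,693.16 → $3,700.
Totals: Bellamy Outreach $500 + $3,500 = $4,000; Lakeview Housing $500 + $3,100 = $3,600; Meridian Wellness $500 + $100 = $600; Redwood Recovery $500 + $3,700 = $4,200.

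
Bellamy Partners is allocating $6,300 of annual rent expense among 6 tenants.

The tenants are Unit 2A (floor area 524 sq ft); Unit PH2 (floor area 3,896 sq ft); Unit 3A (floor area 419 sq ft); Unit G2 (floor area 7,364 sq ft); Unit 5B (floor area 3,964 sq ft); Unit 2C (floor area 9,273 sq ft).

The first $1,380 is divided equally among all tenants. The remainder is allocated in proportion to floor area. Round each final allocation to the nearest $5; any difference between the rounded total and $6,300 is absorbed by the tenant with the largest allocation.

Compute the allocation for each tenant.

$1,380 shared equally gives $230 per tenant.
Remainder $4,920 by floor area (total 25,440): Unit 2A 101.34 → $100; Unit PH2 753.47 → $755; Unit 3A 81.03 → $80; Unit G2 1,424.17 → $1,425; Unit 5B 766.62 → $765; Unit 2C 1,793.36 → $1,795.
Totals: Unit 2A $230 + $100 = $330; Unit PH2 $230 + $755 = $985; Unit 3A $230 + $80 = $310; Unit G2 $230 + $1,425 = $1,655; Unit 5B $230 + $765 = $995; Unit 2C $230 + $1,795 = $2,025.

Unit 2A: $330 · Unit PH2: $985 · Unit 3A: $310 · Unit G2: $1,655 · Unit 5B: $995 · Unit 2C: $2,025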